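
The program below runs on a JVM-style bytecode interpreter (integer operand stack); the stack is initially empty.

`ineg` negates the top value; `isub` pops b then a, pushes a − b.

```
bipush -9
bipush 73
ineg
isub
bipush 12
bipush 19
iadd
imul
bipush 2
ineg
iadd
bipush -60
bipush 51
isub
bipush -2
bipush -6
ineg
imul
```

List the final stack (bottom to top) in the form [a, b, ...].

bipush -9  -> -9
bipush 73  -> -9 73
ineg       -> -9 -73
isub       -> 64
bipush 12  -> 64 12
bipush 19  -> 64 12 19
iadd       -> 64 31
imul       -> 1984
bipush 2   -> 1984 2
ineg       -> 1984 -2
iadd       -> 1982
bipush -60 -> 1982 -60
bipush 51  -> 1982 -60 51
isub       -> 1982 -111
bipush -2  -> 1982 -111 -2
bipush -6  -> 1982 -111 -2 -6
ineg       -> 1982 -111 -2 6
imul       -> 1982 -111 -12

[1982, -111, -12]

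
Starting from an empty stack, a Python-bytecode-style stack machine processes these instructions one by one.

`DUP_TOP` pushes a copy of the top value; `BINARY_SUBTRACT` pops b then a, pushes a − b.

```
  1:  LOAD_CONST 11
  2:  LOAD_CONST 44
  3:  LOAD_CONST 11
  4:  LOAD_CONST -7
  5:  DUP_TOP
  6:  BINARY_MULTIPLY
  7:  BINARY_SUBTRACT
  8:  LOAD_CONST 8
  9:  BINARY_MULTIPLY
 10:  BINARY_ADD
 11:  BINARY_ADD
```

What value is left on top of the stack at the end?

-249

LOAD_CONST 11   → [11]
LOAD_CONST 44   → [11, 44]
LOAD_CONST 11   → [11, 44, 11]
LOAD_CONST -7   → [11, 44, 11, -7]
DUP_TOP         → [11, 44, 11, -7, -7]
BINARY_MULTIPLY → [11, 44, 11, 49]
BINARY_SUBTRACT → [11, 44, -38]
LOAD_CONST 8    → [11, 44, -38, 8]
BINARY_MULTIPLY → [11, 44, -304]
BINARY_ADD      → [11, -260]
BINARY_ADD      → [-249]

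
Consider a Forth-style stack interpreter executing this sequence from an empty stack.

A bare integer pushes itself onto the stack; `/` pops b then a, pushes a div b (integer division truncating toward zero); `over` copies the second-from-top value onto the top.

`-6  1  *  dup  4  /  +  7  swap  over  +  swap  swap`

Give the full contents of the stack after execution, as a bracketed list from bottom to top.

[7, 0]

-6    -6
1     -6 1
*     -6
dup   -6 -6
4     -6 -6 4
/     -6 -1
+     -7
7     -7 7
swap  7 -7
over  7 -7 7
+     7 0
swap  0 7
swap  7 0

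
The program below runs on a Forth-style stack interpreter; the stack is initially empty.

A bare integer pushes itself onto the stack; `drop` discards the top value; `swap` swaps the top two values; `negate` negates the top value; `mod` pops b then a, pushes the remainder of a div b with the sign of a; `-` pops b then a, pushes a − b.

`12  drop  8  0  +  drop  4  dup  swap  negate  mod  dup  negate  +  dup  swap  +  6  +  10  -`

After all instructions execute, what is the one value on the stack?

12     -> [12]
drop   -> []
8      -> [8]
0      -> [8, 0]
+      -> [8]
drop   -> []
4      -> [4]
dup    -> [4, 4]
swap   -> [4, 4]
negate -> [4, -4]
mod    -> [0]
dup    -> [0, 0]
negate -> [0, 0]
+      -> [0]
dup    -> [0, 0]
swap   -> [0, 0]
+      -> [0]
6      -> [0, 6]
+      -> [6]
10     -> [6, 10]
-      -> [-4]

-4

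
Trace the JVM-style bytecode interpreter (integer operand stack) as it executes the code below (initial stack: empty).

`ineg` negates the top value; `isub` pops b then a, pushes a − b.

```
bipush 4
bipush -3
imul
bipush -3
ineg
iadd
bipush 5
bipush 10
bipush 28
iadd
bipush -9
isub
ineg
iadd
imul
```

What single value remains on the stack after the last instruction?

378

bipush 4   4
bipush -3  4 -3
imul       -12
bipush -3  -12 -3
ineg       -12 3
iadd       -9
bipush 5   -9 5
bipush 10  -9 5 10
bipush 28  -9 5 10 28
iadd       -9 5 38
bipush -9  -9 5 38 -9
isub       -9 5 47
ineg       -9 5 -47
iadd       -9 -42
imul       378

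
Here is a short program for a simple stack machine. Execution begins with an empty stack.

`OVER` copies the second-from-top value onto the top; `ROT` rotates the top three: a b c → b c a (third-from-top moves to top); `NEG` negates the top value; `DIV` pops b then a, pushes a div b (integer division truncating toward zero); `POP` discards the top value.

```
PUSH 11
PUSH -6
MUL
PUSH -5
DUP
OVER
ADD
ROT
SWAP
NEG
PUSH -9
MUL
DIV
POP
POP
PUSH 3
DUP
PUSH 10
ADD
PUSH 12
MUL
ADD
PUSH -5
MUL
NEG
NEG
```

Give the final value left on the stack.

PUSH 11 -> 11
PUSH -6 -> 11 -6
MUL     -> -66
PUSH -5 -> -66 -5
DUP     -> -66 -5 -5
OVER    -> -66 -5 -5 -5
ADD     -> -66 -5 -10
ROT     -> -5 -10 -66
SWAP    -> -5 -66 -10
NEG     -> -5 -66 10
PUSH -9 -> -5 -66 10 -9
MUL     -> -5 -66 -90
DIV     -> -5 0
POP     -> -5
POP     -> (empty)
PUSH 3  -> 3
DUP     -> 3 3
PUSH 10 -> 3 3 10
ADD     -> 3 13
PUSH 12 -> 3 13 12
MUL     -> 3 156
ADD     -> 159
PUSH -5 -> 159 -5
MUL     -> -795
NEG     -> 795
NEG     -> -795

-795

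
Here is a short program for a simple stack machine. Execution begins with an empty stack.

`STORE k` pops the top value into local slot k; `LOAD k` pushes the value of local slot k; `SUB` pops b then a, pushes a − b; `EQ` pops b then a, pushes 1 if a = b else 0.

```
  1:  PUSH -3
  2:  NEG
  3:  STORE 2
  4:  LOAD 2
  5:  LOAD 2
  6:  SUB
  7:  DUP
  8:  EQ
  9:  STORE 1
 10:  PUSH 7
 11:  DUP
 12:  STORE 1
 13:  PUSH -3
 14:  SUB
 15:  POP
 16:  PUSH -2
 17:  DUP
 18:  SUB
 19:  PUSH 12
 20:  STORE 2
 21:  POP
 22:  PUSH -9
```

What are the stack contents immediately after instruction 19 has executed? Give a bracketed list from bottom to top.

[0, 12]

PUSH -3 -> -3
NEG     -> 3
STORE 2 -> (empty)
LOAD 2  -> 3
LOAD 2  -> 3 3
SUB     -> 0
DUP     -> 0 0
EQ      -> 1
STORE 1 -> (empty)
PUSH 7  -> 7
DUP     -> 7 7
STORE 1 -> 7
PUSH -3 -> 7 -3
SUB     -> 10
POP     -> (empty)
PUSH -2 -> -2
DUP     -> -2 -2
SUB     -> 0
PUSH 12 -> 0 12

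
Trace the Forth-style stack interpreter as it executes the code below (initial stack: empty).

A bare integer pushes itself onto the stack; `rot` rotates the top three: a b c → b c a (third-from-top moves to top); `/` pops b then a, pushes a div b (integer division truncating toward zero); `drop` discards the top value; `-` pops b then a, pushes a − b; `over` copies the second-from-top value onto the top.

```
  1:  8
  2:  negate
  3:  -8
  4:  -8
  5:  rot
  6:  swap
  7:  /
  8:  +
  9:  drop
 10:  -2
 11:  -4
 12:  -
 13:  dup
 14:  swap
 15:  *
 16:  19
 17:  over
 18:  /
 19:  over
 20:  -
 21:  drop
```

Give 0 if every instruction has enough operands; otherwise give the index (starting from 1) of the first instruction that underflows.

0

8      → 8
negate → -8
-8     → -8 -8
-8     → -8 -8 -8
rot    → -8 -8 -8
swap   → -8 -8 -8
/      → -8 1
+      → -7
drop   → (empty)
-2     → -2
-4     → -2 -4
-      → 2
dup    → 2 2
swap   → 2 2
*      → 4
19     → 4 19
over   → 4 19 4
/      → 4 4
over   → 4 4 4
-      → 4 0
drop   → 4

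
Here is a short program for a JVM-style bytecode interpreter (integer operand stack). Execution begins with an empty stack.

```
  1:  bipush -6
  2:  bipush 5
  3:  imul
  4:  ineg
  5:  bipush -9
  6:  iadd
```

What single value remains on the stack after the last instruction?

21

bipush -6 → [-6]
bipush 5  → [-6, 5]
imul      → [-30]
ineg      → [30]
bipush -9 → [30, -9]
iadd      → [21]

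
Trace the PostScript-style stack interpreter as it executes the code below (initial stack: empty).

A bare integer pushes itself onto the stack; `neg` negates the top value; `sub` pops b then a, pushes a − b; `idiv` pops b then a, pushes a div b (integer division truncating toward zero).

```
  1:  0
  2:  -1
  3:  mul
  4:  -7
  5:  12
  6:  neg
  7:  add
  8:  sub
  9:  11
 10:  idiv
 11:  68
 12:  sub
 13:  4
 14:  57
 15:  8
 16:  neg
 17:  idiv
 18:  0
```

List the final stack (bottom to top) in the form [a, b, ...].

[-67, 4, -7, 0]

0    : [0]
-1   : [0, -1]
mul  : [0]
-7   : [0, -7]
12   : [0, -7, 12]
neg  : [0, -7, -12]
add  : [0, -19]
sub  : [19]
11   : [19, 11]
idiv : [1]
68   : [1, 68]
sub  : [-67]
4    : [-67, 4]
57   : [-67, 4, 57]
8    : [-67, 4, 57, 8]
neg  : [-67, 4, 57, -8]
idiv : [-67, 4, -7]
0    : [-67, 4, -7, 0]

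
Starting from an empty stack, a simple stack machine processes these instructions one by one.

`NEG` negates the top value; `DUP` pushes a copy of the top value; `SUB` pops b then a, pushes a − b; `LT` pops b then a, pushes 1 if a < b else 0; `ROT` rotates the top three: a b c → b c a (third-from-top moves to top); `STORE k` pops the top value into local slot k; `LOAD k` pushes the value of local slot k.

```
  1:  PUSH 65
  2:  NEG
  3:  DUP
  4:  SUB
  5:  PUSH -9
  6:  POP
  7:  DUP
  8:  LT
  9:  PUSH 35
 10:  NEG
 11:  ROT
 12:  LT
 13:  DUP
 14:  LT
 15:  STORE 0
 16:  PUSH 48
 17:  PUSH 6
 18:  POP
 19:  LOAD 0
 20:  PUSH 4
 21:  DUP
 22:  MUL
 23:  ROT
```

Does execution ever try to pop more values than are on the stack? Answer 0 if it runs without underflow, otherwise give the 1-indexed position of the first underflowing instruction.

11

PUSH 65 : [65]
NEG     : [-65]
DUP     : [-65, -65]
SUB     : [0]
PUSH -9 : [0, -9]
POP     : [0]
DUP     : [0, 0]
LT      : [0]
PUSH 35 : [0, 35]
NEG     : [0, -35]
ROT  — needs 3 operands, stack has 2 → underflow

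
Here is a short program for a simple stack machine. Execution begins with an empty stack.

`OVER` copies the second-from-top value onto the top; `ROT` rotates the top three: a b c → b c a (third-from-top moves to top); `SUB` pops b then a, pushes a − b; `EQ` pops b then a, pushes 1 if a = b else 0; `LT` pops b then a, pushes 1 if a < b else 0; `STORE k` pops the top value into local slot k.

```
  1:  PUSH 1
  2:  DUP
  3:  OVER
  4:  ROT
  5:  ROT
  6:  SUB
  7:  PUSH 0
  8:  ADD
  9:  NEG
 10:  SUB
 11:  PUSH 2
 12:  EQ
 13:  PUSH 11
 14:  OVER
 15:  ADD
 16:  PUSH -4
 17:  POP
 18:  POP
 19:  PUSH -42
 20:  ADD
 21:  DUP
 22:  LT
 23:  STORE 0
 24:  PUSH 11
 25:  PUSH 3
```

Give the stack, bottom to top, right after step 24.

PUSH 1   : 1
DUP      : 1 1
OVER     : 1 1 1
ROT      : 1 1 1
ROT      : 1 1 1
SUB      : 1 0
PUSH 0   : 1 0 0
ADD      : 1 0
NEG      : 1 0
SUB      : 1
PUSH 2   : 1 2
EQ       : 0
PUSH 11  : 0 11
OVER     : 0 11 0
ADD      : 0 11
PUSH -4  : 0 11 -4
POP      : 0 11
POP      : 0
PUSH -42 : 0 -42
ADD      : -42
DUP      : -42 -42
LT       : 0
STORE 0  : (empty)
PUSH 11  : 11

[11]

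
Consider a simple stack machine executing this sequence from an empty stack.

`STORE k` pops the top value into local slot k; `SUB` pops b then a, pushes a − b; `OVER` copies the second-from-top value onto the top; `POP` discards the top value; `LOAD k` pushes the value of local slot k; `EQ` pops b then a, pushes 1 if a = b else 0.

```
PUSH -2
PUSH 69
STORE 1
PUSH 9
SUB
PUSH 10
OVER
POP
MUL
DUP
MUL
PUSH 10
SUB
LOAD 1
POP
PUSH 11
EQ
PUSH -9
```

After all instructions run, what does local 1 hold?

PUSH -2  -2
PUSH 69  -2 69
STORE 1  -2
PUSH 9   -2 9
SUB      -11
PUSH 10  -11 10
OVER     -11 10 -11
POP      -11 10
MUL      -110
DUP      -110 -110
MUL      12100
PUSH 10  12100 10
SUB      12090
LOAD 1   12090 69
POP      12090
PUSH 11  12090 11
EQ       0
PUSH -9  0 -9

69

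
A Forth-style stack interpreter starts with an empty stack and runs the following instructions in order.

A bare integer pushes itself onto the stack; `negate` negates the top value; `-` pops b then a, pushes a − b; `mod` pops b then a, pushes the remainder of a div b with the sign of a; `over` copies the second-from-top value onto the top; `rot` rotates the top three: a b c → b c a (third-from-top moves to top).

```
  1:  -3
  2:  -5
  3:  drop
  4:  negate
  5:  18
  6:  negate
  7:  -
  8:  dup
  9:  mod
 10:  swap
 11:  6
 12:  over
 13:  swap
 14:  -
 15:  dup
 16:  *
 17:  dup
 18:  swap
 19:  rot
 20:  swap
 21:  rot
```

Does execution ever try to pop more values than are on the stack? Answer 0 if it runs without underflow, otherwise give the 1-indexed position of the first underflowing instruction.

10

-3      [-3]
-5      [-3, -5]
drop    [-3]
negate  [3]
18      [3, 18]
negate  [3, -18]
-       [21]
dup     [21, 21]
mod     [0]
swap  — needs 2 operands, stack has 1 → underflow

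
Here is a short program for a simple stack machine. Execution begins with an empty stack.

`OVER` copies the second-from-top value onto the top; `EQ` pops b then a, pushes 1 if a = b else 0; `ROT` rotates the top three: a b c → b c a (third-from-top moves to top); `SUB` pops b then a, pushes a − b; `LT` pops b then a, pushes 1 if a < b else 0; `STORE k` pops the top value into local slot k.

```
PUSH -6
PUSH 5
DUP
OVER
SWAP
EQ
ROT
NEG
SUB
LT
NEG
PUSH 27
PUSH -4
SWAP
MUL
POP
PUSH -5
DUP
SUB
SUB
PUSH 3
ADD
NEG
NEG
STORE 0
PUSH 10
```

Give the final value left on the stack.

PUSH -6  [-6]
PUSH 5   [-6, 5]
DUP      [-6, 5, 5]
OVER     [-6, 5, 5, 5]
SWAP     [-6, 5, 5, 5]
EQ       [-6, 5, 1]
ROT      [5, 1, -6]
NEG      [5, 1, 6]
SUB      [5, -5]
LT       [0]
NEG      [0]
PUSH 27  [0, 27]
PUSH -4  [0, 27, -4]
SWAP     [0, -4, 27]
MUL      [0, -108]
POP      [0]
PUSH -5  [0, -5]
DUP      [0, -5, -5]
SUB      [0, 0]
SUB      [0]
PUSH 3   [0, 3]
ADD      [3]
NEG      [-3]
NEG      [3]
STORE 0  []
PUSH 10  [10]

10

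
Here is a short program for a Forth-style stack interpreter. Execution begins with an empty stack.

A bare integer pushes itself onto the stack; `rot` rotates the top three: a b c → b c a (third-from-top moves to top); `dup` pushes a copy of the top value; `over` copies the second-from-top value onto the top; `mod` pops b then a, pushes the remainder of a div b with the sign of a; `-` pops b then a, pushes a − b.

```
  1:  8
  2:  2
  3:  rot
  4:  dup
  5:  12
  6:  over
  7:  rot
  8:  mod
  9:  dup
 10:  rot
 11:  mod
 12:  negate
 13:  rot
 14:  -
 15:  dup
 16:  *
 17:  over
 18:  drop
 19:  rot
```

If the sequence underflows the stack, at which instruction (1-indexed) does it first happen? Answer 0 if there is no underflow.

3

8 → [8]
2 → [8, 2]
rot  — needs 3 operands, stack has 2 → underflow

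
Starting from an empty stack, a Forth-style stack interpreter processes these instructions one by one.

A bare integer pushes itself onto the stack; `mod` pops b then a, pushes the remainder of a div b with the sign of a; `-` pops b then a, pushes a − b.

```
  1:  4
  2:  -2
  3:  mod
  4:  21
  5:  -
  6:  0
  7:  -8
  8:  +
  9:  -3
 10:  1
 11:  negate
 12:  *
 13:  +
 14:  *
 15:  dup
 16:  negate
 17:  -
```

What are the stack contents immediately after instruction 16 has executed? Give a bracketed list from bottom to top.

[105, -105]

4       [4]
-2      [4, -2]
mod     [0]
21      [0, 21]
-       [-21]
0       [-21, 0]
-8      [-21, 0, -8]
+       [-21, -8]
-3      [-21, -8, -3]
1       [-21, -8, -3, 1]
negate  [-21, -8, -3, -1]
*       [-21, -8, 3]
+       [-21, -5]
*       [105]
dup     [105, 105]
negate  [105, -105]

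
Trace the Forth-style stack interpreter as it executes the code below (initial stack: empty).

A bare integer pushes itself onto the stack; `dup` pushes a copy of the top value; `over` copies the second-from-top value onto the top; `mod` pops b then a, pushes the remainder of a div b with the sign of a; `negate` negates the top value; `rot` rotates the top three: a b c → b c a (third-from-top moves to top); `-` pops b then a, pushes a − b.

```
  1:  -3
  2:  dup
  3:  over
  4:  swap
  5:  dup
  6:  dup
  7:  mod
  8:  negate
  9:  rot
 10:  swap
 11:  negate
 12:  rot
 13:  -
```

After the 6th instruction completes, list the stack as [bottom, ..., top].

-3    [-3]
dup   [-3, -3]
over  [-3, -3, -3]
swap  [-3, -3, -3]
dup   [-3, -3, -3, -3]
dup   [-3, -3, -3, -3, -3]

[-3, -3, -3, -3, -3]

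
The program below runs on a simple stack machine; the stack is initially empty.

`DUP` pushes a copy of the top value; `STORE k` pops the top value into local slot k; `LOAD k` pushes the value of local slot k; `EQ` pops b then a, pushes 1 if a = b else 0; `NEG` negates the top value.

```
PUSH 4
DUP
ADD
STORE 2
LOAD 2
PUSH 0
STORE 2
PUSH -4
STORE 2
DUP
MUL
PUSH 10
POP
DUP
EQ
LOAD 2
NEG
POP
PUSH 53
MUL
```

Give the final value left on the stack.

53

PUSH 4  → [4]
DUP     → [4, 4]
ADD     → [8]
STORE 2 → []
LOAD 2  → [8]
PUSH 0  → [8, 0]
STORE 2 → [8]
PUSH -4 → [8, -4]
STORE 2 → [8]
DUP     → [8, 8]
MUL     → [64]
PUSH 10 → [64, 10]
POP     → [64]
DUP     → [64, 64]
EQ      → [1]
LOAD 2  → [1, -4]
NEG     → [1, 4]
POP     → [1]
PUSH 53 → [1, 53]
MUL     → [53]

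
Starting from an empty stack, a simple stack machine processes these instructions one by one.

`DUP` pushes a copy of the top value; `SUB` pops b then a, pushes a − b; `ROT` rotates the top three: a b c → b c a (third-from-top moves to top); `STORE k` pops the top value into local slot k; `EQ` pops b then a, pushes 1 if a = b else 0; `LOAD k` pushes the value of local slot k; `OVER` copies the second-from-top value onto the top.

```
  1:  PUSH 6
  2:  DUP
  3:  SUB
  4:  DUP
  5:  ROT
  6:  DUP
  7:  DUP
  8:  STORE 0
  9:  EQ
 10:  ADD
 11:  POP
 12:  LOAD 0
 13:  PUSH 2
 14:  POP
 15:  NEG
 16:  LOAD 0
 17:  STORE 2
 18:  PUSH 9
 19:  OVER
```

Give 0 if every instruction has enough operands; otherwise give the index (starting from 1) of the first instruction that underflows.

5

PUSH 6  6
DUP     6 6
SUB     0
DUP     0 0
ROT  — needs 3 operands, stack has 2 → underflow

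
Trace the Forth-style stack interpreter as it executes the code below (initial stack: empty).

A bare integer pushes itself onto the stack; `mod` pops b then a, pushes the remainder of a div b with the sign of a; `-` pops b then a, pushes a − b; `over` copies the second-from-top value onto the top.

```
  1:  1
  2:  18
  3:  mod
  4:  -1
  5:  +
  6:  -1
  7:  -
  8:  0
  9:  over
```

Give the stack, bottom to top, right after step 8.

1   : [1]
18  : [1, 18]
mod : [1]
-1  : [1, -1]
+   : [0]
-1  : [0, -1]
-   : [1]
0   : [1, 0]

[1, 0]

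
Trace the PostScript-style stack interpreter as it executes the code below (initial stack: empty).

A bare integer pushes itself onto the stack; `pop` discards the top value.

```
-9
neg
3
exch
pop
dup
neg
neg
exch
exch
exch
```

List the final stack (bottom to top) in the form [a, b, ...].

[3, 3]

-9   → [-9]
neg  → [9]
3    → [9, 3]
exch → [3, 9]
pop  → [3]
dup  → [3, 3]
neg  → [3, -3]
neg  → [3, 3]
exch → [3, 3]
exch → [3, 3]
exch → [3, 3]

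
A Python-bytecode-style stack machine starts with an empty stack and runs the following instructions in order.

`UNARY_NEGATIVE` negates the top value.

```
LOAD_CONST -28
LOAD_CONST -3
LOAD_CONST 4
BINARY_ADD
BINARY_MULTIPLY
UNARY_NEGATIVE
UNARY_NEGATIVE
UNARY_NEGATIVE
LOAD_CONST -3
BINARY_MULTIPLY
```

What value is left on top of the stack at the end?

-84

LOAD_CONST -28  -> -28
LOAD_CONST -3   -> -28 -3
LOAD_CONST 4    -> -28 -3 4
BINARY_ADD      -> -28 1
BINARY_MULTIPLY -> -28
UNARY_NEGATIVE  -> 28
UNARY_NEGATIVE  -> -28
UNARY_NEGATIVE  -> 28
LOAD_CONST -3   -> 28 -3
BINARY_MULTIPLY -> -84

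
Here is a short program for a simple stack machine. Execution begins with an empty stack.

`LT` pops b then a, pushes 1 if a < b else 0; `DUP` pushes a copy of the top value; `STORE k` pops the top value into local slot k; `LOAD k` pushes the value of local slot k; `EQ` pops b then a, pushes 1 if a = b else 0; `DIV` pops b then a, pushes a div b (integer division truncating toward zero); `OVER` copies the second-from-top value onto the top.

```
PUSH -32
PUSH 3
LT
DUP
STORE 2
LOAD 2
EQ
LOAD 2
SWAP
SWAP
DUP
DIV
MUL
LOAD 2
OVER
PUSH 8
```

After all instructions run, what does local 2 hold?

1

PUSH -32 -> -32
PUSH 3   -> -32 3
LT       -> 1
DUP      -> 1 1
STORE 2  -> 1
LOAD 2   -> 1 1
EQ       -> 1
LOAD 2   -> 1 1
SWAP     -> 1 1
SWAP     -> 1 1
DUP      -> 1 1 1
DIV      -> 1 1
MUL      -> 1
LOAD 2   -> 1 1
OVER     -> 1 1 1
PUSH 8   -> 1 1 1 8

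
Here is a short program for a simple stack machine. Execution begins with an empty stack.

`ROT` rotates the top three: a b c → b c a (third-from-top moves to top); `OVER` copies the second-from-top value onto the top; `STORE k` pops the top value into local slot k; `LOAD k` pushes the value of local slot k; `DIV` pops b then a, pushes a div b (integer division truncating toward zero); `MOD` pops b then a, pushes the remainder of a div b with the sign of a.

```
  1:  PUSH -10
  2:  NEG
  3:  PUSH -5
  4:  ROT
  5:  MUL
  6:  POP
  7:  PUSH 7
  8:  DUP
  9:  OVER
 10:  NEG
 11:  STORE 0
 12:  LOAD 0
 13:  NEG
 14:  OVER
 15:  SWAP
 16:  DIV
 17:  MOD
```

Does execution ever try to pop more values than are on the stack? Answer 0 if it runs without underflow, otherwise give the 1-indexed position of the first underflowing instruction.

4

PUSH -10 → -10
NEG      → 10
PUSH -5  → 10 -5
ROT  — needs 3 operands, stack has 2 → underflow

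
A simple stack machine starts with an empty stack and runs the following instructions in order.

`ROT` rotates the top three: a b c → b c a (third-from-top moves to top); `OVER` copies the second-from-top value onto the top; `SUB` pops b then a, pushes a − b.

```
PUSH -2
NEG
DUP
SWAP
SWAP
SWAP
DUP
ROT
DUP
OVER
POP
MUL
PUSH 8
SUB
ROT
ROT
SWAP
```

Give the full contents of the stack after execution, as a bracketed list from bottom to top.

[-4, 2, 2]

PUSH -2  -2
NEG      2
DUP      2 2
SWAP     2 2
SWAP     2 2
SWAP     2 2
DUP      2 2 2
ROT      2 2 2
DUP      2 2 2 2
OVER     2 2 2 2 2
POP      2 2 2 2
MUL      2 2 4
PUSH 8   2 2 4 8
SUB      2 2 -4
ROT      2 -4 2
ROT      -4 2 2
SWAP     -4 2 2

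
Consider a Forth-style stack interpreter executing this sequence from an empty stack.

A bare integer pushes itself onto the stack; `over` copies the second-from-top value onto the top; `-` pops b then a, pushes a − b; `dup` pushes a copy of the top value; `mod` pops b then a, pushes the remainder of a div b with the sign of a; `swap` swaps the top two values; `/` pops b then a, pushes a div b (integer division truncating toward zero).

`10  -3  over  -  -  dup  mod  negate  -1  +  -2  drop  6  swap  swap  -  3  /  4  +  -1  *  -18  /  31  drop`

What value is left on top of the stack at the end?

10     : [10]
-3     : [10, -3]
over   : [10, -3, 10]
-      : [10, -13]
-      : [23]
dup    : [23, 23]
mod    : [0]
negate : [0]
-1     : [0, -1]
+      : [-1]
-2     : [-1, -2]
drop   : [-1]
6      : [-1, 6]
swap   : [6, -1]
swap   : [-1, 6]
-      : [-7]
3      : [-7, 3]
/      : [-2]
4      : [-2, 4]
+      : [2]
-1     : [2, -1]
*      : [-2]
-18    : [-2, -18]
/      : [0]
31     : [0, 31]
drop   : [0]

0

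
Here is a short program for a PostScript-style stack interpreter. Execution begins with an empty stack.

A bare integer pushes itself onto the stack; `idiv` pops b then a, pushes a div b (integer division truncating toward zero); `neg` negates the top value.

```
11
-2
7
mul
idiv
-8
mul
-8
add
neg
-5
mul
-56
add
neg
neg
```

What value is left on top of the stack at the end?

-96

11    [11]
-2    [11, -2]
7     [11, -2, 7]
mul   [11, -14]
idiv  [0]
-8    [0, -8]
mul   [0]
-8    [0, -8]
add   [-8]
neg   [8]
-5    [8, -5]
mul   [-40]
-56   [-40, -56]
add   [-96]
neg   [96]
neg   [-96]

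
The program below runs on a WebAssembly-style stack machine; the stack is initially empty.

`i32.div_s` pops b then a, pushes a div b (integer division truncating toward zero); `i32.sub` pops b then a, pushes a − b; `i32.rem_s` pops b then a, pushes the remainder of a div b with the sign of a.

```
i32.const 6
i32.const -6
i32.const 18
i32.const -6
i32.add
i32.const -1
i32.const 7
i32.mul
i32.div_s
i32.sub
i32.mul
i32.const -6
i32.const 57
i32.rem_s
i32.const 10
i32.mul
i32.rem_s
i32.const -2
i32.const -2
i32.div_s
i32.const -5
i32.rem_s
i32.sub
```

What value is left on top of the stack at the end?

i32.const 6  → 6
i32.const -6 → 6 -6
i32.const 18 → 6 -6 18
i32.const -6 → 6 -6 18 -6
i32.add      → 6 -6 12
i32.const -1 → 6 -6 12 -1
i32.const 7  → 6 -6 12 -1 7
i32.mul      → 6 -6 12 -7
i32.div_s    → 6 -6 -1
i32.sub      → 6 -5
i32.mul      → -30
i32.const -6 → -30 -6
i32.const 57 → -30 -6 57
i32.rem_s    → -30 -6
i32.const 10 → -30 -6 10
i32.mul      → -30 -60
i32.rem_s    → -30
i32.const -2 → -30 -2
i32.const -2 → -30 -2 -2
i32.div_s    → -30 1
i32.const -5 → -30 1 -5
i32.rem_s    → -30 1
i32.sub      → -31

-31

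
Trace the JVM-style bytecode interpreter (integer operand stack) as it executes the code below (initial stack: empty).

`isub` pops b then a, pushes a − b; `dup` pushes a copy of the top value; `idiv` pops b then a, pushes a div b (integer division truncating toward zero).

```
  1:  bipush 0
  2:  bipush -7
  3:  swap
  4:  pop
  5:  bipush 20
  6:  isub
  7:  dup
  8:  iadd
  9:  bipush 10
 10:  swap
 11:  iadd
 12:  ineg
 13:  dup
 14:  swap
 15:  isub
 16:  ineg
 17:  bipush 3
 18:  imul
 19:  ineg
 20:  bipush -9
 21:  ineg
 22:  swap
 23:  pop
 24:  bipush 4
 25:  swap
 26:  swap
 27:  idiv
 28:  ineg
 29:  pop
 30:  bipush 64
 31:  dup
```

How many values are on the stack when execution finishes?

2

bipush 0   0
bipush -7  0 -7
swap       -7 0
pop        -7
bipush 20  -7 20
isub       -27
dup        -27 -27
iadd       -54
bipush 10  -54 10
swap       10 -54
iadd       -44
ineg       44
dup        44 44
swap       44 44
isub       0
ineg       0
bipush 3   0 3
imul       0
ineg       0
bipush -9  0 -9
ineg       0 9
swap       9 0
pop        9
bipush 4   9 4
swap       4 9
swap       9 4
idiv       2
ineg       -2
pop        (empty)
bipush 64  64
dup        64 64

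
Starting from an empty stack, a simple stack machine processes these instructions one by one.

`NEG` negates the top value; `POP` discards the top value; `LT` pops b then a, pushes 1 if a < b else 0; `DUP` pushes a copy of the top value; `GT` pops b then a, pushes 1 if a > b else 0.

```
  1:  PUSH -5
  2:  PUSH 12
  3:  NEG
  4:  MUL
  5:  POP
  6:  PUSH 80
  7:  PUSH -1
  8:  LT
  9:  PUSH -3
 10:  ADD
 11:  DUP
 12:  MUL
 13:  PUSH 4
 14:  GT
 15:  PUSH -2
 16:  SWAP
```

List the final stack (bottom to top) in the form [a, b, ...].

PUSH -5 -> -5
PUSH 12 -> -5 12
NEG     -> -5 -12
MUL     -> 60
POP     -> (empty)
PUSH 80 -> 80
PUSH -1 -> 80 -1
LT      -> 0
PUSH -3 -> 0 -3
ADD     -> -3
DUP     -> -3 -3
MUL     -> 9
PUSH 4  -> 9 4
GT      -> 1
PUSH -2 -> 1 -2
SWAP    -> -2 1

[-2, 1]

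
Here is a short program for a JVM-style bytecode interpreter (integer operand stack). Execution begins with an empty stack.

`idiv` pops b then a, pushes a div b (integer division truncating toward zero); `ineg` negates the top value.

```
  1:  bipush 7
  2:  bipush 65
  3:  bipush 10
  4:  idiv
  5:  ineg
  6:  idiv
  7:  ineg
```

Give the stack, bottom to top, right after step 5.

[7, -6]

bipush 7   [7]
bipush 65  [7, 65]
bipush 10  [7, 65, 10]
idiv       [7, 6]
ineg       [7, -6]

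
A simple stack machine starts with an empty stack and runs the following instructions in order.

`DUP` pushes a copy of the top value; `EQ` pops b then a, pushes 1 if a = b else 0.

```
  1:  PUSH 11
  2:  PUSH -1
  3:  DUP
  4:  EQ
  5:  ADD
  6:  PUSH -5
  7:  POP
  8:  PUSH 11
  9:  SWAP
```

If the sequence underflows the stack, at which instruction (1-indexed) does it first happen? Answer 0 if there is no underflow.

0

PUSH 11  11
PUSH -1  11 -1
DUP      11 -1 -1
EQ       11 1
ADD      12
PUSH -5  12 -5
POP      12
PUSH 11  12 11
SWAP     11 12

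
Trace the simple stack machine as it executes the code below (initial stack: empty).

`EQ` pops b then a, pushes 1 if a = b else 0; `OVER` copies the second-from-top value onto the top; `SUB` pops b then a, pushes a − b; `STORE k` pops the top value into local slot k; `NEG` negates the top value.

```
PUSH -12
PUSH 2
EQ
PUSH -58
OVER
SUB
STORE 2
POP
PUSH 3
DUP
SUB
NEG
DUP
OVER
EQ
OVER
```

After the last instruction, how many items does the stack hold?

PUSH -12 : [-12]
PUSH 2   : [-12, 2]
EQ       : [0]
PUSH -58 : [0, -58]
OVER     : [0, -58, 0]
SUB      : [0, -58]
STORE 2  : [0]
POP      : []
PUSH 3   : [3]
DUP      : [3, 3]
SUB      : [0]
NEG      : [0]
DUP      : [0, 0]
OVER     : [0, 0, 0]
EQ       : [0, 1]
OVER     : [0, 1, 0]

3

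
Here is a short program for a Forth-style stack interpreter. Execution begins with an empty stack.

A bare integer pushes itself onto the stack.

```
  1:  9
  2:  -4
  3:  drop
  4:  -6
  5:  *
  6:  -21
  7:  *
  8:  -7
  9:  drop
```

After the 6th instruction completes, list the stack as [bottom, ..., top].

[-54, -21]

9    : [9]
-4   : [9, -4]
drop : [9]
-6   : [9, -6]
*    : [-54]
-21  : [-54, -21]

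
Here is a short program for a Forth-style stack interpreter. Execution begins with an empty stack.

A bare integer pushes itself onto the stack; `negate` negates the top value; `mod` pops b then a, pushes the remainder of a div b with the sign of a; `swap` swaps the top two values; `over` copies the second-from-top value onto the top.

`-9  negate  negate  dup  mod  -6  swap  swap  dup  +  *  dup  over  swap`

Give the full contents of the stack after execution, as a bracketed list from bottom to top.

[0, 0, 0]

-9     : -9
negate : 9
negate : -9
dup    : -9 -9
mod    : 0
-6     : 0 -6
swap   : -6 0
swap   : 0 -6
dup    : 0 -6 -6
+      : 0 -12
*      : 0
dup    : 0 0
over   : 0 0 0
swap   : 0 0 0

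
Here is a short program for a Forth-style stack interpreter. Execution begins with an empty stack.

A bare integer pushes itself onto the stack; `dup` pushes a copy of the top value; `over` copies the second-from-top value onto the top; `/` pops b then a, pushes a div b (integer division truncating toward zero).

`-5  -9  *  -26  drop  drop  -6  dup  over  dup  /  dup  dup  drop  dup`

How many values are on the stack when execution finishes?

5

-5   → -5
-9   → -5 -9
*    → 45
-26  → 45 -26
drop → 45
drop → (empty)
-6   → -6
dup  → -6 -6
over → -6 -6 -6
dup  → -6 -6 -6 -6
/    → -6 -6 1
dup  → -6 -6 1 1
dup  → -6 -6 1 1 1
drop → -6 -6 1 1
dup  → -6 -6 1 1 1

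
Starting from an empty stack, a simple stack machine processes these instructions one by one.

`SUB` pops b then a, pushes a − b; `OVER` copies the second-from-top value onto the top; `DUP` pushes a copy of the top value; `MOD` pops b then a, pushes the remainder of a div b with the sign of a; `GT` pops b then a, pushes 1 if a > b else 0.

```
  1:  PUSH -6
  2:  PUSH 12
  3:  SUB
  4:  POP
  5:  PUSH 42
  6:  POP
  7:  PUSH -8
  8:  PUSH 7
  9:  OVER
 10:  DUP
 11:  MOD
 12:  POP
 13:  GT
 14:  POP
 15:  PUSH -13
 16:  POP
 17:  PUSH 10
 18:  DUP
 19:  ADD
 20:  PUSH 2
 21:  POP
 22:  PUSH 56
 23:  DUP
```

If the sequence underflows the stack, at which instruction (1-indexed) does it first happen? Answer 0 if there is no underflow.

0

PUSH -6   -6
PUSH 12   -6 12
SUB       -18
POP       (empty)
PUSH 42   42
POP       (empty)
PUSH -8   -8
PUSH 7    -8 7
OVER      -8 7 -8
DUP       -8 7 -8 -8
MOD       -8 7 0
POP       -8 7
GT        0
POP       (empty)
PUSH -13  -13
POP       (empty)
PUSH 10   10
DUP       10 10
ADD       20
PUSH 2    20 2
POP       20
PUSH 56   20 56
DUP       20 56 56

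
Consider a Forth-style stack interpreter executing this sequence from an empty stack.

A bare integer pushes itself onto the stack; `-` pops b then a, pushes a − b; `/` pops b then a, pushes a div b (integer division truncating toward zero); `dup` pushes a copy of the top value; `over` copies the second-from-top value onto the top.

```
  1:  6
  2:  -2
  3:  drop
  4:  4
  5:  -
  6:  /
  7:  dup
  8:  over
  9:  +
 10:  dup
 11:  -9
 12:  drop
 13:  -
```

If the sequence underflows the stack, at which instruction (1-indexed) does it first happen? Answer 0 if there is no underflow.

6

6    → [6]
-2   → [6, -2]
drop → [6]
4    → [6, 4]
-    → [2]
/  — needs 2 operands, stack has 1 → underflow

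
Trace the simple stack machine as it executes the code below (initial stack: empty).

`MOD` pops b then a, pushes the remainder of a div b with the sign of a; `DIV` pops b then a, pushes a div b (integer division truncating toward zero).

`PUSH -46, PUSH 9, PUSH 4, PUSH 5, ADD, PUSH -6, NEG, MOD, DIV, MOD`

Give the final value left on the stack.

PUSH -46 : -46
PUSH 9   : -46 9
PUSH 4   : -46 9 4
PUSH 5   : -46 9 4 5
ADD      : -46 9 9
PUSH -6  : -46 9 9 -6
NEG      : -46 9 9 6
MOD      : -46 9 3
DIV      : -46 3
MOD      : -1

-1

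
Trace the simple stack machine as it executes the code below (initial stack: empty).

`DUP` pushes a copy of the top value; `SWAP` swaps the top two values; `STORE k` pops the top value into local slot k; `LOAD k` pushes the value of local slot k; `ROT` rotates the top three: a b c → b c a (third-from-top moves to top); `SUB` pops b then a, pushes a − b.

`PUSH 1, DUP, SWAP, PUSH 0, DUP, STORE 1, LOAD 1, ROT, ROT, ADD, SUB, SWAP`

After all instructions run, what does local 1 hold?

0

PUSH 1  → 1
DUP     → 1 1
SWAP    → 1 1
PUSH 0  → 1 1 0
DUP     → 1 1 0 0
STORE 1 → 1 1 0
LOAD 1  → 1 1 0 0
ROT     → 1 0 0 1
ROT     → 1 0 1 0
ADD     → 1 0 1
SUB     → 1 -1
SWAP    → -1 1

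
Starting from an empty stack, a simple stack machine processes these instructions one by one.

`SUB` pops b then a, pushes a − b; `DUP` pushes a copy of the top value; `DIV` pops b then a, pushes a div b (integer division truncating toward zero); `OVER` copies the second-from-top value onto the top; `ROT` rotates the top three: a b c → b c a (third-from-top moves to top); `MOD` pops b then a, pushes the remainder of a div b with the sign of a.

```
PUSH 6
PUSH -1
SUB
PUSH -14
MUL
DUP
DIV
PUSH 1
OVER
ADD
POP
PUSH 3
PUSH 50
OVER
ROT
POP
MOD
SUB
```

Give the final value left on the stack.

PUSH 6   → 6
PUSH -1  → 6 -1
SUB      → 7
PUSH -14 → 7 -14
MUL      → -98
DUP      → -98 -98
DIV      → 1
PUSH 1   → 1 1
OVER     → 1 1 1
ADD      → 1 2
POP      → 1
PUSH 3   → 1 3
PUSH 50  → 1 3 50
OVER     → 1 3 50 3
ROT      → 1 50 3 3
POP      → 1 50 3
MOD      → 1 2
SUB      → -1

-1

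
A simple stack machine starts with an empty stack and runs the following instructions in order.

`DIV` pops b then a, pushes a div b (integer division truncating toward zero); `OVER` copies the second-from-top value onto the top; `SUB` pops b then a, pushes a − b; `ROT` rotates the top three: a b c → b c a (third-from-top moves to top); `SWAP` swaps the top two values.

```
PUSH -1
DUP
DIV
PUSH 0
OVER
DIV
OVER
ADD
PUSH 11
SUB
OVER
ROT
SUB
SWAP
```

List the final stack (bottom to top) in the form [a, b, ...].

PUSH -1 → -1
DUP     → -1 -1
DIV     → 1
PUSH 0  → 1 0
OVER    → 1 0 1
DIV     → 1 0
OVER    → 1 0 1
ADD     → 1 1
PUSH 11 → 1 1 11
SUB     → 1 -10
OVER    → 1 -10 1
ROT     → -10 1 1
SUB     → -10 0
SWAP    → 0 -10

[0, -10]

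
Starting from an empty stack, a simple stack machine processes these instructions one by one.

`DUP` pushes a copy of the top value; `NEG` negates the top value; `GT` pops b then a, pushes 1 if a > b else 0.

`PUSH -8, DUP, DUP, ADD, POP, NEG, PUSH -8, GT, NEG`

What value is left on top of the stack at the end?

PUSH -8 -> [-8]
DUP     -> [-8, -8]
DUP     -> [-8, -8, -8]
ADD     -> [-8, -16]
POP     -> [-8]
NEG     -> [8]
PUSH -8 -> [8, -8]
GT      -> [1]
NEG     -> [-1]

-1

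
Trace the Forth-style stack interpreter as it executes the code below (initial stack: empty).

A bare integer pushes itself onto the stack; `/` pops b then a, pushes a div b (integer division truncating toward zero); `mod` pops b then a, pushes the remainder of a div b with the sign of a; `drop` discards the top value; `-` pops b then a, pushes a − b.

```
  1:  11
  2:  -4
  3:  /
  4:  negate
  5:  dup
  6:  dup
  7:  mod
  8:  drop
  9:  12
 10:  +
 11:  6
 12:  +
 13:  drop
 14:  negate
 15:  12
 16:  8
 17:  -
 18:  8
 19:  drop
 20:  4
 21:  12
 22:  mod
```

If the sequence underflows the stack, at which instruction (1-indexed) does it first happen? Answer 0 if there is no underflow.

14

11     → [11]
-4     → [11, -4]
/      → [-2]
negate → [2]
dup    → [2, 2]
dup    → [2, 2, 2]
mod    → [2, 0]
drop   → [2]
12     → [2, 12]
+      → [14]
6      → [14, 6]
+      → [20]
drop   → []
negate  — needs 1 operand, stack has 0 → underflow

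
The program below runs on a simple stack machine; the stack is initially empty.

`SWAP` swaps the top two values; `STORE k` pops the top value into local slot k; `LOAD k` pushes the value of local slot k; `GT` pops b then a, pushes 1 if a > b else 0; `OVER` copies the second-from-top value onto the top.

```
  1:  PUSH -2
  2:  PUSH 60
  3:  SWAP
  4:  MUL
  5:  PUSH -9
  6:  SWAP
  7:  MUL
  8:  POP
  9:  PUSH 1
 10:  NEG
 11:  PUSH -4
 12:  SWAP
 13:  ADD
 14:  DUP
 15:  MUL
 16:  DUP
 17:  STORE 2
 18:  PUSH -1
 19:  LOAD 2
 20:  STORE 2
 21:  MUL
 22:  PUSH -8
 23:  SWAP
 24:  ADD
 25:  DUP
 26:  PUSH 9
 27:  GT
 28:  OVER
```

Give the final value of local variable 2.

25

PUSH -2 → [-2]
PUSH 60 → [-2, 60]
SWAP    → [60, -2]
MUL     → [-120]
PUSH -9 → [-120, -9]
SWAP    → [-9, -120]
MUL     → [1080]
POP     → []
PUSH 1  → [1]
NEG     → [-1]
PUSH -4 → [-1, -4]
SWAP    → [-4, -1]
ADD     → [-5]
DUP     → [-5, -5]
MUL     → [25]
DUP     → [25, 25]
STORE 2 → [25]
PUSH -1 → [25, -1]
LOAD 2  → [25, -1, 25]
STORE 2 → [25, -1]
MUL     → [-25]
PUSH -8 → [-25, -8]
SWAP    → [-8, -25]
ADD     → [-33]
DUP     → [-33, -33]
PUSH 9  → [-33, -33, 9]
GT      → [-33, 0]
OVER    → [-33, 0, -33]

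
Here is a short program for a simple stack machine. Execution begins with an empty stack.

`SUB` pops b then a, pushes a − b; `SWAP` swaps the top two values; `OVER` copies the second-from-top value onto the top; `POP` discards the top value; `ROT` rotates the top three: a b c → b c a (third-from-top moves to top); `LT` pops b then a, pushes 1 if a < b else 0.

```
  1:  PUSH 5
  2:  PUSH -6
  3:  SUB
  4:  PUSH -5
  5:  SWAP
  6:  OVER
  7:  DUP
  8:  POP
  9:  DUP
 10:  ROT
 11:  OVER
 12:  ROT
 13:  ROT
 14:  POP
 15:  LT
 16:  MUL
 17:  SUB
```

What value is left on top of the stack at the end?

PUSH 5  → [5]
PUSH -6 → [5, -6]
SUB     → [11]
PUSH -5 → [11, -5]
SWAP    → [-5, 11]
OVER    → [-5, 11, -5]
DUP     → [-5, 11, -5, -5]
POP     → [-5, 11, -5]
DUP     → [-5, 11, -5, -5]
ROT     → [-5, -5, -5, 11]
OVER    → [-5, -5, -5, 11, -5]
ROT     → [-5, -5, 11, -5, -5]
ROT     → [-5, -5, -5, -5, 11]
POP     → [-5, -5, -5, -5]
LT      → [-5, -5, 0]
MUL     → [-5, 0]
SUB     → [-5]

-5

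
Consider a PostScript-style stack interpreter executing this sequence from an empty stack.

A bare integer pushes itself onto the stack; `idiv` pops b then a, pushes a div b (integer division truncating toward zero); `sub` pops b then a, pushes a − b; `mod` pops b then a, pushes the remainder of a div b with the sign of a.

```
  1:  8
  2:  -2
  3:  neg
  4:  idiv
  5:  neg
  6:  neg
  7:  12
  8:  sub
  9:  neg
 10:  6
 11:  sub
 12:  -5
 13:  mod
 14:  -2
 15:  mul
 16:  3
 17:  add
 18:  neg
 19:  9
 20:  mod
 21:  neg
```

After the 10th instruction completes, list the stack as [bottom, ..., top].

[8, 6]

8    : [8]
-2   : [8, -2]
neg  : [8, 2]
idiv : [4]
neg  : [-4]
neg  : [4]
12   : [4, 12]
sub  : [-8]
neg  : [8]
6    : [8, 6]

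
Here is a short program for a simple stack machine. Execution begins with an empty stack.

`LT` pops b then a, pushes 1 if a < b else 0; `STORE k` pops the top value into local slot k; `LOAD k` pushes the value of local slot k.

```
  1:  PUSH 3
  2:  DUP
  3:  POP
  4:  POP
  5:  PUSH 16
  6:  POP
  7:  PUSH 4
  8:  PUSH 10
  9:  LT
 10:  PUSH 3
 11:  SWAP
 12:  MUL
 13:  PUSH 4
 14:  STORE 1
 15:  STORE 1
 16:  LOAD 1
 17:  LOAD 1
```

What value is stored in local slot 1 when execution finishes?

3

PUSH 3  -> [3]
DUP     -> [3, 3]
POP     -> [3]
POP     -> []
PUSH 16 -> [16]
POP     -> []
PUSH 4  -> [4]
PUSH 10 -> [4, 10]
LT      -> [1]
PUSH 3  -> [1, 3]
SWAP    -> [3, 1]
MUL     -> [3]
PUSH 4  -> [3, 4]
STORE 1 -> [3]
STORE 1 -> []
LOAD 1  -> [3]
LOAD 1  -> [3, 3]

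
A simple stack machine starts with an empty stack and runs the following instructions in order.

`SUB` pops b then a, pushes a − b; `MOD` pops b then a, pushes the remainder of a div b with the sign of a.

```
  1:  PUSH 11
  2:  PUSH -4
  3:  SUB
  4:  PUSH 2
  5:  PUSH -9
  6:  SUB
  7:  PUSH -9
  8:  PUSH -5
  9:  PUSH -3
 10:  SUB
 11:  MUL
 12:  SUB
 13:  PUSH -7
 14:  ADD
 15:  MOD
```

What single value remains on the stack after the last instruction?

1

PUSH 11  [11]
PUSH -4  [11, -4]
SUB      [15]
PUSH 2   [15, 2]
PUSH -9  [15, 2, -9]
SUB      [15, 11]
PUSH -9  [15, 11, -9]
PUSH -5  [15, 11, -9, -5]
PUSH -3  [15, 11, -9, -5, -3]
SUB      [15, 11, -9, -2]
MUL      [15, 11, 18]
SUB      [15, -7]
PUSH -7  [15, -7, -7]
ADD      [15, -14]
MOD      [1]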